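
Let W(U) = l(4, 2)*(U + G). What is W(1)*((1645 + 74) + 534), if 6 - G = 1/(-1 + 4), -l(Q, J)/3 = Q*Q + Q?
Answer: -901200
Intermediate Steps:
l(Q, J) = -3*Q - 3*Q**2 (l(Q, J) = -3*(Q*Q + Q) = -3*(Q**2 + Q) = -3*(Q + Q**2) = -3*Q - 3*Q**2)
G = 17/3 (G = 6 - 1/(-1 + 4) = 6 - 1/3 = 17/3 ≈ 5.6667)
W(U) = -340 - 60*U (W(U) = (-3*4*(1 + 4))*(U + 17/3) = (-3*4*5)*(17/3 + U) = -60*(17/3 + U) = -340 - 60*U)
W(1)*((1645 + 74) + 534) = (-340 - 60*1)*((1645 + 74) + 534) = (-340 - 60)*(1719 + 534) = -400*2253 = -901200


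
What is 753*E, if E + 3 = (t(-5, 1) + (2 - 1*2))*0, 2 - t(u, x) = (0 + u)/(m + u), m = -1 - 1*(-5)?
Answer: -2259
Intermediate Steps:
m = 4 (m = -1 + 5 = 4)
t(u, x) = 2 - u/(4 + u) (t(u, x) = 2 - (0 + u)/(4 + u) = 2 - u/(4 + u))
E = -3 (E = -3 + ((8 - 5)/(4 - 5) + (2 - 1*2))*0 = -3 + (3/(-1) + (2 - 2))*0 = -3 + (-1*3 + 0)*0 = -3 + (-3 + 0)*0 = -3 - 3*0 = -3 + 0 = -3)
753*E = 753*(-3) = -2259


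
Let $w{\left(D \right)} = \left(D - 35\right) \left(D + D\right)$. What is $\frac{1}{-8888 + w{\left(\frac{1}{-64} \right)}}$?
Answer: $- \frac{2048}{18200383} \approx -0.00011253$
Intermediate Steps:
$w{\left(D \right)} = 2 D \left(-35 + D\right)$ ($w{\left(D \right)} = \left(-35 + D\right) 2 D = 2 D \left(-35 + D\right)$)
$\frac{1}{-8888 + w{\left(\frac{1}{-64} \right)}} = \frac{1}{-8888 + \frac{2 \left(-35 + \frac{1}{-64}\right)}{-64}} = \frac{1}{-8888 + 2 \left(- \frac{1}{64}\right) \left(-35 - \frac{1}{64}\right)} = \frac{1}{-8888 + 2 \left(- \frac{1}{64}\right) \left(- \frac{2241}{64}\right)} = \frac{1}{-8888 + \frac{2241}{2048}} = \frac{1}{- \frac{18200383}{2048}} = - \frac{2048}{18200383}$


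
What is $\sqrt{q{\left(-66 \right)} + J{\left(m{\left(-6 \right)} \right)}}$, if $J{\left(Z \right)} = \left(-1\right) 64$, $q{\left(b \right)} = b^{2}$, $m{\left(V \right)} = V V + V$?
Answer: $2 \sqrt{1073} \approx 65.513$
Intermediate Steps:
$m{\left(V \right)} = V + V^{2}$ ($m{\left(V \right)} = V^{2} + V = V + V^{2}$)
$J{\left(Z \right)} = -64$
$\sqrt{q{\left(-66 \right)} + J{\left(m{\left(-6 \right)} \right)}} = \sqrt{\left(-66\right)^{2} - 64} = \sqrt{4356 - 64} = \sqrt{4292} = 2 \sqrt{1073}$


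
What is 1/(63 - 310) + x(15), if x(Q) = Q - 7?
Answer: 1975/247 ≈ 7.9959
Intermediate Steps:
x(Q) = -7 + Q
1/(63 - 310) + x(15) = 1/(63 - 310) + (-7 + 15) = 1/(-247) + 8 = -1/247 + 8 = 1975/247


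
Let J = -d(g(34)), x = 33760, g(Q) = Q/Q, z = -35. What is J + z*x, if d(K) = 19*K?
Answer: -1181619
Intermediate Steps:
g(Q) = 1
J = -19 ≈ -19.000
J + z*x = -19 - 35*33760 = -19 - 1181600 = -1181619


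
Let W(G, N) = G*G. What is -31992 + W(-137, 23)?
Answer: -13223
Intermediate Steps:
W(G, N) = G**2
-31992 + W(-137, 23) = -31992 + (-137)**2 = -31992 + 18769 = -13223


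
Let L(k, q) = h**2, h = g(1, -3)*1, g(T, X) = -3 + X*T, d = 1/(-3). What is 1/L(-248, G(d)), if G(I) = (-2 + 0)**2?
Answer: 1/36 ≈ 0.027778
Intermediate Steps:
d = -1/3 ≈ -0.33333
G(I) = 4 (G(I) = (-2)**2 = 4)
g(T, X) = -3 + T*X
h = -6 (h = (-3 + 1*(-3))*1 = (-3 - 3)*1 = -6*1 = -6)
L(k, q) = 36 (L(k, q) = (-6)**2 = 36)
1/L(-248, G(d)) = 1/36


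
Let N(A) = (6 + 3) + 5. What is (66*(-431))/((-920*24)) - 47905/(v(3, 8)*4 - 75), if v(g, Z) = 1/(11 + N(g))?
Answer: 4416130411/6885280 ≈ 641.39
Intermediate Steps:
N(A) = 14 (N(A) = 9 + 5 = 14)
v(g, Z) = 1/25 (v(g, Z) = 1/(11 + 14) = 1/25)
(66*(-431))/((-920*24)) - 47905/(v(3, 8)*4 - 75) = (66*(-431))/((-920*24)) - 47905/((1/25)*4 - 75) = -28446/(-22080) - 47905/(4/25 - 75) = -28446*(-1/22080) - 47905/(-1871/25) = 4741/3680 - 47905*(-25/1871) = 4741/3680 + 1197625/1871 = 4416130411/6885280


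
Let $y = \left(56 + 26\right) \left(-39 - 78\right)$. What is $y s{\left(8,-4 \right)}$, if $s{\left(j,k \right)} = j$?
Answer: $-76752$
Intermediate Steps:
$y = -9594$ ($y = 82 \left(-117\right) = -9594$)
$y s{\left(8,-4 \right)} = \left(-9594\right) 8 = -76752$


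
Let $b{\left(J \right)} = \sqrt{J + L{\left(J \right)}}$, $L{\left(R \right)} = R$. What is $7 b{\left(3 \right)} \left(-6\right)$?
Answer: $- 42 \sqrt{6} \approx -102.88$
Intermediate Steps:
$b{\left(J \right)} = \sqrt{2} \sqrt{J}$ ($b{\left(J \right)} = \sqrt{J + J} = \sqrt{2 J} = \sqrt{2} \sqrt{J}$)
$7 b{\left(3 \right)} \left(-6\right) = 7 \sqrt{2} \sqrt{3} \left(-6\right) = 7 \sqrt{6} \left(-6\right) = - 42 \sqrt{6}$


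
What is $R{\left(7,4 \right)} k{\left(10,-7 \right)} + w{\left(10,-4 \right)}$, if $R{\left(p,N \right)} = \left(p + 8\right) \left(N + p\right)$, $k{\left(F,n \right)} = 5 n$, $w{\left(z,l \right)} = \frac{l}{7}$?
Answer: $- \frac{40429}{7} \approx -5775.6$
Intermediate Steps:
$w{\left(z,l \right)} = \frac{l}{7}$ ($w{\left(z,l \right)} = l \frac{1}{7} = \frac{l}{7}$)
$R{\left(p,N \right)} = \left(8 + p\right) \left(N + p\right)$
$R{\left(7,4 \right)} k{\left(10,-7 \right)} + w{\left(10,-4 \right)} = \left(7^{2} + 8 \cdot 4 + 8 \cdot 7 + 4 \cdot 7\right) 5 \left(-7\right) + \frac{1}{7} \left(-4\right) = \left(49 + 32 + 56 + 28\right) \left(-35\right) - \frac{4}{7} = 165 \left(-35\right) - \frac{4}{7} = -5775 - \frac{4}{7} = - \frac{40429}{7}$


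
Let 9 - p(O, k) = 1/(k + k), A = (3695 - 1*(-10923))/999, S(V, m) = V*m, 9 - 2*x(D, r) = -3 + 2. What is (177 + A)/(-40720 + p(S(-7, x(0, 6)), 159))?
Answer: -20292746/4311050967 ≈ -0.0047071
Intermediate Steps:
x(D, r) = 5 (x(D, r) = 9/2 - (-3 + 2)/2 = 9/2 - ½*(-1) = 9/2 + ½ = 5)
A = 14618/999 (A = (3695 + 10923)*(1/999) = 14618*(1/999) = 14618/999 ≈ 14.633)
p(O, k) = 9 - 1/(2*k) (p(O, k) = 9 - 1/(k + k) = 9 - 1/(2*k))
(177 + A)/(-40720 + p(S(-7, x(0, 6)), 159)) = (177 + 14618/999)/(-40720 + (9 - ½/159)) = 191441/(999*(-40720 + (9 - ½*1/159))) = 191441/(999*(-40720 + (9 - 1/318))) = 191441/(999*(-40720 + 2861/318)) = 191441/(999*(-12946099/318)) = (191441/999)*(-318/12946099) = -20292746/4311050967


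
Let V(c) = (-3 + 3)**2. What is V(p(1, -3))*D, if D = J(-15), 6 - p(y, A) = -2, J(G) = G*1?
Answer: 0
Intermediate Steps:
J(G) = G
p(y, A) = 8 (p(y, A) = 6 - 1*(-2) = 6 + 2 = 8)
D = -15
V(c) = 0 (V(c) = 0**2 = 0)
V(p(1, -3))*D = 0*(-15) = 0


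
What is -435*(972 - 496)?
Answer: -207060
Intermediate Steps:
-435*(972 - 496) = -435*476 = -207060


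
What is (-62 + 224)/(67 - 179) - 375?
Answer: -21081/56 ≈ -376.45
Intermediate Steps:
(-62 + 224)/(67 - 179) - 375 = 162/(-112) - 375 = 162*(-1/112) - 375 = -81/56 - 375 = -21081/56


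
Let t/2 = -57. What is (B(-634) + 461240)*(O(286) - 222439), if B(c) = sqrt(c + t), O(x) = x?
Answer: -102465849720 - 444306*I*sqrt(187) ≈ -1.0247e+11 - 6.0758e+6*I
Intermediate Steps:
t = -114 (t = 2*(-57) = -114)
B(c) = sqrt(-114 + c) (B(c) = sqrt(c - 114) = sqrt(-114 + c))
(B(-634) + 461240)*(O(286) - 222439) = (sqrt(-114 - 634) + 461240)*(286 - 222439) = (sqrt(-748) + 461240)*(-222153) = (2*I*sqrt(187) + 461240)*(-222153) = (461240 + 2*I*sqrt(187))*(-222153) = -102465849720 - 444306*I*sqrt(187)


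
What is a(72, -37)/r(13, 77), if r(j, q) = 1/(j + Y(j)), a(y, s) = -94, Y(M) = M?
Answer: -2444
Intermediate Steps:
r(j, q) = 1/(2*j) (r(j, q) = 1/(j + j) = 1/(2*j))
a(72, -37)/r(13, 77) = -94/((½)/13) = -94/((½)*(1/13)) = -94/1/26 = -94*26 = -2444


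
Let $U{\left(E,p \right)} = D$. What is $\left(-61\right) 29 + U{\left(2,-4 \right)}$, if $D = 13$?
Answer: $-1756$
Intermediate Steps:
$U{\left(E,p \right)} = 13$
$\left(-61\right) 29 + U{\left(2,-4 \right)} = \left(-61\right) 29 + 13 = -1769 + 13 = -1756$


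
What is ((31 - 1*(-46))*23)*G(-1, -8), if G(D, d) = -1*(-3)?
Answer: 5313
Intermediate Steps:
G(D, d) = 3
((31 - 1*(-46))*23)*G(-1, -8) = ((31 - 1*(-46))*23)*3 = ((31 + 46)*23)*3 = (77*23)*3 = 1771*3 = 5313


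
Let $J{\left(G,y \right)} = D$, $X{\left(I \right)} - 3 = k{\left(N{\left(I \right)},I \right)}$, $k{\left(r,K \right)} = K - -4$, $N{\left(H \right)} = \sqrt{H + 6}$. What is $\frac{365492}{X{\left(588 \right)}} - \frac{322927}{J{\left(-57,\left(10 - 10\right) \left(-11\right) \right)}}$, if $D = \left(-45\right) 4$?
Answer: $\frac{10317205}{4284} \approx 2408.3$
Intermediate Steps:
$N{\left(H \right)} = \sqrt{6 + H}$
$k{\left(r,K \right)} = 4 + K$ ($k{\left(r,K \right)} = K + 4 = 4 + K$)
$X{\left(I \right)} = 7 + I$ ($X{\left(I \right)} = 3 + \left(4 + I\right) = 7 + I$)
$D = -180$
$J{\left(G,y \right)} = -180$
$\frac{365492}{X{\left(588 \right)}} - \frac{322927}{J{\left(-57,\left(10 - 10\right) \left(-11\right) \right)}} = \frac{365492}{7 + 588} - \frac{322927}{-180} = \frac{365492}{595} - - \frac{322927}{180} = 365492 \cdot \frac{1}{595} + \frac{322927}{180} = \frac{365492}{595} + \frac{322927}{180} = \frac{10317205}{4284}$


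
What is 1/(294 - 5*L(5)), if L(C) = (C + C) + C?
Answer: 1/219 ≈ 0.0045662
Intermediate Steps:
L(C) = 3*C (L(C) = 2*C + C = 3*C)
1/(294 - 5*L(5)) = 1/(294 - 15*5) = 1/(294 - 5*15) = 1/(294 - 75) = 1/219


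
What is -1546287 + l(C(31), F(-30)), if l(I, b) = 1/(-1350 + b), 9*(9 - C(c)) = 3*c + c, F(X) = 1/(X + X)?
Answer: -125250793347/81001 ≈ -1.5463e+6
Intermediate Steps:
F(X) = 1/(2*X)
C(c) = 9 - 4*c/9 (C(c) = 9 - (3*c + c)/9 = 9 - 4*c/9)
-1546287 + l(C(31), F(-30)) = -1546287 + 1/(-1350 + (1/2)/(-30)) = -1546287 + 1/(-1350 + (1/2)*(-1/30)) = -1546287 + 1/(-1350 - 1/60) = -1546287 + 1/(-81001/60) = -1546287 - 60/81001 = -125250793347/81001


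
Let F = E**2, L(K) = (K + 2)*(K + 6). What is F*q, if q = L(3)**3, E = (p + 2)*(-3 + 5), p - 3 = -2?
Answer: 3280500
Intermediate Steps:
L(K) = (2 + K)*(6 + K)
p = 1 (p = 3 - 2 = 1)
E = 6 (E = (1 + 2)*(-3 + 5) = 3*2 = 6)
F = 36 (F = 6**2 = 36)
q = 91125 (q = (12 + 3**2 + 8*3)**3 = (12 + 9 + 24)**3 = 45**3 = 91125)
F*q = 36*91125 = 3280500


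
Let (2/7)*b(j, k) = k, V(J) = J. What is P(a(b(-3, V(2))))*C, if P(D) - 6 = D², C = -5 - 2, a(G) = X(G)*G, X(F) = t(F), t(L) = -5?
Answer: -8617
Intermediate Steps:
X(F) = -5
b(j, k) = 7*k/2
a(G) = -5*G
C = -7
P(D) = 6 + D²
P(a(b(-3, V(2))))*C = (6 + (-35*2/2)²)*(-7) = (6 + (-5*7)²)*(-7) = (6 + (-35)²)*(-7) = (6 + 1225)*(-7) = 1231*(-7) = -8617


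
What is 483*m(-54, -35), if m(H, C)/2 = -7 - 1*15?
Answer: -21252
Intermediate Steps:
m(H, C) = -44 (m(H, C) = 2*(-7 - 1*15) = 2*(-7 - 15) = 2*(-22) = -44)
483*m(-54, -35) = 483*(-44) = -21252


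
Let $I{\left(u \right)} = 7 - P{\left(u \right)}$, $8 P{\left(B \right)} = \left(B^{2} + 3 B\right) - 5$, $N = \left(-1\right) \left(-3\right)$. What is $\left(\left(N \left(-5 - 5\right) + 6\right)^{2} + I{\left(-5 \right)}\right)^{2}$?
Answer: $\frac{21706281}{64} \approx 3.3916 \cdot 10^{5}$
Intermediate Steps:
$N = 3$
$P{\left(B \right)} = - \frac{5}{8} + \frac{B^{2}}{8} + \frac{3 B}{8}$ ($P{\left(B \right)} = \frac{\left(B^{2} + 3 B\right) - 5}{8} = \frac{-5 + B^{2} + 3 B}{8} = - \frac{5}{8} + \frac{B^{2}}{8} + \frac{3 B}{8}$)
$I{\left(u \right)} = \frac{61}{8} - \frac{3 u}{8} - \frac{u^{2}}{8}$ ($I{\left(u \right)} = 7 - \left(- \frac{5}{8} + \frac{u^{2}}{8} + \frac{3 u}{8}\right) = \frac{61}{8} - \frac{3 u}{8} - \frac{u^{2}}{8}$)
$\left(\left(N \left(-5 - 5\right) + 6\right)^{2} + I{\left(-5 \right)}\right)^{2} = \left(\left(3 \left(-5 - 5\right) + 6\right)^{2} - \left(- \frac{19}{2} + \frac{25}{8}\right)\right)^{2} = \left(\left(3 \left(-10\right) + 6\right)^{2} + \left(\frac{61}{8} + \frac{15}{8} - \frac{25}{8}\right)\right)^{2} = \left(\left(-30 + 6\right)^{2} + \left(\frac{61}{8} + \frac{15}{8} - \frac{25}{8}\right)\right)^{2} = \left(\left(-24\right)^{2} + \frac{51}{8}\right)^{2} = \left(576 + \frac{51}{8}\right)^{2} = \left(\frac{4659}{8}\right)^{2} = \frac{21706281}{64}$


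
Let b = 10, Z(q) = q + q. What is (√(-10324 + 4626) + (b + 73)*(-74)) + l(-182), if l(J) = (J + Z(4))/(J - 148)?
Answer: -337781/55 + I*√5698 ≈ -6141.5 + 75.485*I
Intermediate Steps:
Z(q) = 2*q
l(J) = (8 + J)/(-148 + J) (l(J) = (J + 2*4)/(J - 148) = (J + 8)/(-148 + J) = (8 + J)/(-148 + J))
(√(-10324 + 4626) + (b + 73)*(-74)) + l(-182) = (√(-10324 + 4626) + (10 + 73)*(-74)) + (8 - 182)/(-148 - 182) = (√(-5698) + 83*(-74)) - 174/(-330) = (I*√5698 - 6142) - 1/330*(-174) = (-6142 + I*√5698) + 29/55 = -337781/55 + I*√5698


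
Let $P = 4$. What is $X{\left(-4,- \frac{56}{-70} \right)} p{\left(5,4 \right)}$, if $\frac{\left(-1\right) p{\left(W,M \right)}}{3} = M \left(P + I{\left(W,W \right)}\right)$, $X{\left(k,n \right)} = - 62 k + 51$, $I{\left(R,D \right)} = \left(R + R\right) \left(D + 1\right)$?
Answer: $-229632$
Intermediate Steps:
$I{\left(R,D \right)} = 2 R \left(1 + D\right)$
$X{\left(k,n \right)} = 51 - 62 k$
$p{\left(W,M \right)} = - 3 M \left(4 + 2 W \left(1 + W\right)\right)$
$X{\left(-4,- \frac{56}{-70} \right)} p{\left(5,4 \right)} = \left(51 - -248\right) \left(\left(-6\right) 4 \left(2 + 5 \left(1 + 5\right)\right)\right) = \left(51 + 248\right) \left(\left(-6\right) 4 \left(2 + 5 \cdot 6\right)\right) = 299 \left(\left(-6\right) 4 \left(2 + 30\right)\right) = 299 \left(\left(-6\right) 4 \cdot 32\right) = 299 \left(-768\right) = -229632$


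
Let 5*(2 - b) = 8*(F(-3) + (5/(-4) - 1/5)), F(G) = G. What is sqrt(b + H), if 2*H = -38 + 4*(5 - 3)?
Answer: 7*I*sqrt(3)/5 ≈ 2.4249*I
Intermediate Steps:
H = -15 (H = (-38 + 4*(5 - 3))/2 = (-38 + 4*2)/2 = (-38 + 8)/2 = (1/2)*(-30) = -15)
b = 228/25 (b = 2 - 8*(-3 + (5/(-4) - 1/5))/5 = 2 - 8*(-3 + (5*(-1/4) - 1*1/5))/5 = 2 - 8*(-3 + (-5/4 - 1/5))/5 = 2 - 8*(-3 - 29/20)/5 = 2 - 8*(-89)/(5*20) = 2 - 1/5*(-178/5) = 2 + 178/25 = 228/25 ≈ 9.1200)
sqrt(b + H) = sqrt(228/25 - 15) = sqrt(-147/25) = 7*I*sqrt(3)/5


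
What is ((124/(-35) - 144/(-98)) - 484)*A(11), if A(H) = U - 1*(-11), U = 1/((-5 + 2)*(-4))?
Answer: -188556/35 ≈ -5387.3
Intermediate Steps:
U = 1/12 (U = 1/(-3*(-4)) = 1/12 ≈ 0.083333)
A(H) = 133/12 (A(H) = 1/12 - 1*(-11) = 1/12 + 11 = 133/12)
((124/(-35) - 144/(-98)) - 484)*A(11) = ((124/(-35) - 144/(-98)) - 484)*(133/12) = ((124*(-1/35) - 144*(-1/98)) - 484)*(133/12) = ((-124/35 + 72/49) - 484)*(133/12) = (-508/245 - 484)*(133/12) = -119088/245*133/12 = -188556/35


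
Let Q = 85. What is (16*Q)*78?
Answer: 106080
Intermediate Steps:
(16*Q)*78 = (16*85)*78 = 1360*78 = 106080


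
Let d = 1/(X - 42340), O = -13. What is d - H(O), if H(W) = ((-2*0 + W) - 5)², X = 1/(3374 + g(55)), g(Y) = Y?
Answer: -47039573745/145183859 ≈ -324.00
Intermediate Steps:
X = 1/3429 (X = 1/(3374 + 55) = 1/3429 ≈ 0.00029163)
H(W) = (-5 + W)² (H(W) = ((0 + W) - 5)² = (W - 5)² = (-5 + W)²)
d = -3429/145183859 (d = 1/(1/3429 - 42340) = 1/(-145183859/3429) = -3429/145183859 ≈ -2.3618e-5)
d - H(O) = -3429/145183859 - (-5 - 13)² = -3429/145183859 - 1*(-18)² = -3429/145183859 - 1*324 = -3429/145183859 - 324 = -47039573745/145183859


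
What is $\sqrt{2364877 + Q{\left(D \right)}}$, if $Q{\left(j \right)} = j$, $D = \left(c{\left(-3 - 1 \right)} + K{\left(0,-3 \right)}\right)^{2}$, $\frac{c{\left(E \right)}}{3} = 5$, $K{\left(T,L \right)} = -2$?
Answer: $\sqrt{2365046} \approx 1537.9$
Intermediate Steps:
$c{\left(E \right)} = 15$ ($c{\left(E \right)} = 3 \cdot 5 = 15$)
$D = 169$ ($D = \left(15 - 2\right)^{2} = 13^{2} = 169$)
$\sqrt{2364877 + Q{\left(D \right)}} = \sqrt{2364877 + 169} = \sqrt{2365046}$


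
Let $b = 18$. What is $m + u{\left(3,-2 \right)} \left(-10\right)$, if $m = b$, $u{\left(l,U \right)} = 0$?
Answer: $18$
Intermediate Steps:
$m = 18$
$m + u{\left(3,-2 \right)} \left(-10\right) = 18 + 0 \left(-10\right) = 18 + 0 = 18$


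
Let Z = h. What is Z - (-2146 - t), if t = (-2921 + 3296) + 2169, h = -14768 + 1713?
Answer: -8365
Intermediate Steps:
h = -13055
Z = -13055
t = 2544 (t = 375 + 2169 = 2544)
Z - (-2146 - t) = -13055 - (-2146 - 1*2544) = -13055 - (-2146 - 2544) = -13055 - 1*(-4690) = -13055 + 4690 = -8365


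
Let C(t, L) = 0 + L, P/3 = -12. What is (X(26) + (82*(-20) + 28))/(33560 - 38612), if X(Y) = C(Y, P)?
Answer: 412/1263 ≈ 0.32621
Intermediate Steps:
P = -36 (P = 3*(-12) = -36)
C(t, L) = L
X(Y) = -36
(X(26) + (82*(-20) + 28))/(33560 - 38612) = (-36 + (82*(-20) + 28))/(33560 - 38612) = (-36 + (-1640 + 28))/(-5052) = (-36 - 1612)*(-1/5052) = -1648*(-1/5052) = 412/1263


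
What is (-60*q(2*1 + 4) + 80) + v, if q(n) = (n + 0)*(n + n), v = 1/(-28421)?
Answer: -120505041/28421 ≈ -4240.0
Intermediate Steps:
v = -1/28421 ≈ -3.5185e-5
q(n) = 2*n**2 (q(n) = n*(2*n) = 2*n**2)
(-60*q(2*1 + 4) + 80) + v = (-120*(2*1 + 4)**2 + 80) - 1/28421 = (-120*(2 + 4)**2 + 80) - 1/28421 = (-120*6**2 + 80) - 1/28421 = (-120*36 + 80) - 1/28421 = (-60*72 + 80) - 1/28421 = (-4320 + 80) - 1/28421 = -4240 - 1/28421 = -120505041/28421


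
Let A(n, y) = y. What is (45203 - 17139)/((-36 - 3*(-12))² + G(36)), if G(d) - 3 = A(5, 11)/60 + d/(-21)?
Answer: 11786880/617 ≈ 19104.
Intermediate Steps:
G(d) = 191/60 - d/21 (G(d) = 3 + (11/60 + d/(-21)) = 3 + (11*(1/60) + d*(-1/21)) = 3 + (11/60 - d/21) = 191/60 - d/21)
(45203 - 17139)/((-36 - 3*(-12))² + G(36)) = (45203 - 17139)/((-36 - 3*(-12))² + (191/60 - 1/21*36)) = 28064/((-36 + 36)² + (191/60 - 12/7)) = 28064/(0² + 617/420) = 28064/(0 + 617/420) = 28064/(617/420) = 28064*(420/617) = 11786880/617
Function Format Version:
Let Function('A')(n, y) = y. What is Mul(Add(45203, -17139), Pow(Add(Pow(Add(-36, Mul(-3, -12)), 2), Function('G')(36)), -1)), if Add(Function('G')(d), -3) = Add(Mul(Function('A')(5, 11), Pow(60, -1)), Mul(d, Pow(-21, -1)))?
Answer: Rational(11786880, 617) ≈ 19104.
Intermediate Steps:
Function('G')(d) = Add(Rational(191, 60), Mul(Rational(-1, 21), d)) (Function('G')(d) = Add(3, Add(Mul(11, Pow(60, -1)), Mul(d, Pow(-21, -1)))) = Add(3, Add(Mul(11, Rational(1, 60)), Mul(d, Rational(-1, 21)))) = Add(3, Add(Rational(11, 60), Mul(Rational(-1, 21), d))) = Add(Rational(191, 60), Mul(Rational(-1, 21), d)))
Mul(Add(45203, -17139), Pow(Add(Pow(Add(-36, Mul(-3, -12)), 2), Function('G')(36)), -1)) = Mul(Add(45203, -17139), Pow(Add(Pow(Add(-36, Mul(-3, -12)), 2), Add(Rational(191, 60), Mul(Rational(-1, 21), 36))), -1)) = Mul(28064, Pow(Add(Pow(Add(-36, 36), 2), Add(Rational(191, 60), Rational(-12, 7))), -1)) = Mul(28064, Pow(Add(Pow(0, 2), Rational(617, 420)), -1)) = Mul(28064, Pow(Add(0, Rational(617, 420)), -1)) = Mul(28064, Pow(Rational(617, 420), -1)) = Mul(28064, Rational(420, 617)) = Rational(11786880, 617)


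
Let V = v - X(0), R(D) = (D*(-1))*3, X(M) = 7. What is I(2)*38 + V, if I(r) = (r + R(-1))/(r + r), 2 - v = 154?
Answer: -223/2 ≈ -111.50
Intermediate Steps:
v = -152 (v = 2 - 1*154 = 2 - 154 = -152)
R(D) = -3*D (R(D) = -D*3 = -3*D)
V = -159 (V = -152 - 1*7 = -152 - 7 = -159)
I(r) = (3 + r)/(2*r) (I(r) = (r - 3*(-1))/(r + r) = (r + 3)/((2*r)) = (3 + r)*(1/(2*r)) = (3 + r)/(2*r))
I(2)*38 + V = ((½)*(3 + 2)/2)*38 - 159 = ((½)*(½)*5)*38 - 159 = (5/4)*38 - 159 = 95/2 - 159 = -223/2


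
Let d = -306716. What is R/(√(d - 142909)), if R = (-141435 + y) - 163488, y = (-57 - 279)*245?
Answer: 129081*I*√17985/29975 ≈ 577.51*I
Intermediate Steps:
y = -82320 (y = -336*245 = -82320)
R = -387243 (R = (-141435 - 82320) - 163488 = -223755 - 163488 = -387243)
R/(√(d - 142909)) = -387243/√(-306716 - 142909) = -387243*(-I*√17985/89925) = -(-129081)*I*√17985/29975 = 129081*I*√17985/29975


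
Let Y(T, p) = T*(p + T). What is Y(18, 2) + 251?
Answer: 611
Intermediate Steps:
Y(T, p) = T*(T + p)
Y(18, 2) + 251 = 18*(18 + 2) + 251 = 18*20 + 251 = 360 + 251 = 611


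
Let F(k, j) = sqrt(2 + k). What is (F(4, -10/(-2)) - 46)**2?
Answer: (46 - sqrt(6))**2 ≈ 1896.6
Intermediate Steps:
(F(4, -10/(-2)) - 46)**2 = (sqrt(2 + 4) - 46)**2 = (sqrt(6) - 46)**2 = (-46 + sqrt(6))**2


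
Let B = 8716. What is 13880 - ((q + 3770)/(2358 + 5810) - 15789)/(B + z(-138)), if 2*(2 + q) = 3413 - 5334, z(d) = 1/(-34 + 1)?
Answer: 65226115922497/4698674672 ≈ 13882.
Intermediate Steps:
z(d) = -1/33 (z(d) = 1/(-33) = -1/33)
q = -1925/2 (q = -2 + (3413 - 5334)/2 = -2 + (½)*(-1921) = -2 - 1921/2 = -1925/2 ≈ -962.50)
13880 - ((q + 3770)/(2358 + 5810) - 15789)/(B + z(-138)) = 13880 - ((-1925/2 + 3770)/(2358 + 5810) - 15789)/(8716 - 1/33) = 13880 - ((5615/2)/8168 - 15789)/287627/33 = 13880 - ((5615/2)*(1/8168) - 15789)*33/287627 = 13880 - (5615/16336 - 15789)*33/287627 = 13880 - (-257923489)*33/(16336*287627) = 13880 - 1*(-8511475137/4698674672) = 13880 + 8511475137/4698674672 = 65226115922497/4698674672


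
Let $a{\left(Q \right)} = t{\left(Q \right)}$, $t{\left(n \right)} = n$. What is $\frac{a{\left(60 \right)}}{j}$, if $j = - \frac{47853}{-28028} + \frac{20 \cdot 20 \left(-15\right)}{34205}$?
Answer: $\frac{294983920}{7531507} \approx 39.167$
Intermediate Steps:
$a{\left(Q \right)} = Q$
$j = \frac{22594521}{14749196}$ ($j = \left(-47853\right) \left(- \frac{1}{28028}\right) + 400 \left(-15\right) \frac{1}{34205} = \frac{3681}{2156} - \frac{1200}{6841} = \frac{22594521}{14749196} \approx 1.5319$)
$\frac{a{\left(60 \right)}}{j} = \frac{60}{\frac{22594521}{14749196}} = 60 \cdot \frac{14749196}{22594521} = \frac{294983920}{7531507}$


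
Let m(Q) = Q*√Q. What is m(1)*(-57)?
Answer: -57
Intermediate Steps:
m(Q) = Q^(3/2)
m(1)*(-57) = 1^(3/2)*(-57) = 1*(-57) = -57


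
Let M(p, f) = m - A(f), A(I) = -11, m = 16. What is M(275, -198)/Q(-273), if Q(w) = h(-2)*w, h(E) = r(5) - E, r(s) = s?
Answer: -9/637 ≈ -0.014129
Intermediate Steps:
h(E) = 5 - E
M(p, f) = 27 (M(p, f) = 16 - 1*(-11) = 16 + 11 = 27)
Q(w) = 7*w (Q(w) = (5 - 1*(-2))*w = (5 + 2)*w = 7*w)
M(275, -198)/Q(-273) = 27/((7*(-273))) = 27/(-1911) = 27*(-1/1911) = -9/637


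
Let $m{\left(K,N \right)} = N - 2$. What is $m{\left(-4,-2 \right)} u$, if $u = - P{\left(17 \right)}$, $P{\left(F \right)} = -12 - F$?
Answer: $-116$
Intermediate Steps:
$m{\left(K,N \right)} = -2 + N$
$u = 29$ ($u = - (-12 - 17) = \left(-1\right) \left(-29\right) = 29$)
$m{\left(-4,-2 \right)} u = \left(-2 - 2\right) 29 = \left(-4\right) 29 = -116$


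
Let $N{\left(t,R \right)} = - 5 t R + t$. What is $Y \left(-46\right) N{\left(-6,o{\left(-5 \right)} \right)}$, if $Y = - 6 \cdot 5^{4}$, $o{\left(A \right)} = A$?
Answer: $-26910000$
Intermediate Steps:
$N{\left(t,R \right)} = t - 5 R t$ ($N{\left(t,R \right)} = - 5 R t + t = t - 5 R t$)
$Y = -3750$ ($Y = \left(-6\right) 625 = -3750$)
$Y \left(-46\right) N{\left(-6,o{\left(-5 \right)} \right)} = \left(-3750\right) \left(-46\right) \left(- 6 \left(1 - -25\right)\right) = 172500 \left(- 6 \left(1 + 25\right)\right) = 172500 \left(\left(-6\right) 26\right) = 172500 \left(-156\right) = -26910000$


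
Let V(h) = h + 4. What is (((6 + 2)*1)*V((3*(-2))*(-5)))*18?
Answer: 4896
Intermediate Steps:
V(h) = 4 + h
(((6 + 2)*1)*V((3*(-2))*(-5)))*18 = (((6 + 2)*1)*(4 + (3*(-2))*(-5)))*18 = ((8*1)*(4 - 6*(-5)))*18 = (8*(4 + 30))*18 = (8*34)*18 = 272*18 = 4896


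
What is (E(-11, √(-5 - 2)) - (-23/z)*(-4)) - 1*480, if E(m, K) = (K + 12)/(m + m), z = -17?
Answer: -88850/187 - I*√7/22 ≈ -475.13 - 0.12026*I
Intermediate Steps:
E(m, K) = (12 + K)/(2*m) (E(m, K) = (12 + K)/((2*m)) = (12 + K)*(1/(2*m)) = (12 + K)/(2*m))
(E(-11, √(-5 - 2)) - (-23/z)*(-4)) - 1*480 = ((½)*(12 + √(-5 - 2))/(-11) - (-23/(-17))*(-4)) - 1*480 = ((½)*(-1/11)*(12 + √(-7)) - (-23*(-1/17))*(-4)) - 480 = ((½)*(-1/11)*(12 + I*√7) - 23*(-4)/17) - 480 = ((-6/11 - I*√7/22) - 1*(-92/17)) - 480 = ((-6/11 - I*√7/22) + 92/17) - 480 = (910/187 - I*√7/22) - 480 = -88850/187 - I*√7/22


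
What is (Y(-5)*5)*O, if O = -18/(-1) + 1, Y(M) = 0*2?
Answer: 0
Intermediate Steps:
Y(M) = 0
O = 19 (O = -18*(-1) + 1 = -3*(-6) + 1 = 18 + 1 = 19)
(Y(-5)*5)*O = (0*5)*19 = 0*19 = 0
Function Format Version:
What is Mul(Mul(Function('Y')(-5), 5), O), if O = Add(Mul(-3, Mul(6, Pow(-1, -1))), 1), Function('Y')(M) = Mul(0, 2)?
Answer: 0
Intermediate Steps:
Function('Y')(M) = 0
O = 19 (O = Add(Mul(-3, Mul(6, -1)), 1) = Add(Mul(-3, -6), 1) = Add(18, 1) = 19)
Mul(Mul(Function('Y')(-5), 5), O) = Mul(Mul(0, 5), 19) = Mul(0, 19) = 0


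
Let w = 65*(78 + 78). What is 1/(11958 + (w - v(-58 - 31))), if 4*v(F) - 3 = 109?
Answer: 1/22070 ≈ 4.5310e-5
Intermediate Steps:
v(F) = 28 (v(F) = ¾ + (¼)*109 = ¾ + 109/4 = 28)
w = 10140 (w = 65*156 = 10140)
1/(11958 + (w - v(-58 - 31))) = 1/(11958 + (10140 - 1*28)) = 1/(11958 + (10140 - 28)) = 1/(11958 + 10112) = 1/22070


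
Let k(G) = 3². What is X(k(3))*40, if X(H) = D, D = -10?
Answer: -400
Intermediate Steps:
k(G) = 9
X(H) = -10
X(k(3))*40 = -10*40 = -400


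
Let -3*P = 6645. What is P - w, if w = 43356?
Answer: -45571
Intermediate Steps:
P = -2215 (P = -⅓*6645 = -2215)
P - w = -2215 - 1*43356 = -2215 - 43356 = -45571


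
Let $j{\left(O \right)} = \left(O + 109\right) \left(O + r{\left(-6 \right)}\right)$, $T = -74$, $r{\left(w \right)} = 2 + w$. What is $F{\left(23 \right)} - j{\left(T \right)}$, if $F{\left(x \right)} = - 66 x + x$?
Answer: $1235$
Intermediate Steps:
$j{\left(O \right)} = \left(-4 + O\right) \left(109 + O\right)$ ($j{\left(O \right)} = \left(O + 109\right) \left(O + \left(2 - 6\right)\right) = \left(109 + O\right) \left(O - 4\right) = \left(109 + O\right) \left(-4 + O\right) = \left(-4 + O\right) \left(109 + O\right)$)
$F{\left(x \right)} = - 65 x$
$F{\left(23 \right)} - j{\left(T \right)} = \left(-65\right) 23 - \left(-436 + \left(-74\right)^{2} + 105 \left(-74\right)\right) = -1495 - \left(-436 + 5476 - 7770\right) = -1495 - -2730 = -1495 + 2730 = 1235$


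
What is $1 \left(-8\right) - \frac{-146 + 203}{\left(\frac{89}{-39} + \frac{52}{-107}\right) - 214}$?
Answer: $- \frac{6998723}{904573} \approx -7.737$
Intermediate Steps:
$1 \left(-8\right) - \frac{-146 + 203}{\left(\frac{89}{-39} + \frac{52}{-107}\right) - 214} = -8 - \frac{57}{\left(89 \left(- \frac{1}{39}\right) + 52 \left(- \frac{1}{107}\right)\right) - 214} = -8 - \frac{57}{\left(- \frac{89}{39} - \frac{52}{107}\right) - 214} = -8 - \frac{57}{- \frac{11551}{4173} - 214} = -8 - \frac{57}{- \frac{904573}{4173}} = -8 - 57 \left(- \frac{4173}{904573}\right) = -8 - - \frac{237861}{904573} = -8 + \frac{237861}{904573} = - \frac{6998723}{904573}$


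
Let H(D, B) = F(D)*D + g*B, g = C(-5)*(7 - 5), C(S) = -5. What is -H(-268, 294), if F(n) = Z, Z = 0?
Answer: 2940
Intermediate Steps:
g = -10 (g = -5*(7 - 5) = -5*2 = -10)
F(n) = 0
H(D, B) = -10*B (H(D, B) = 0*D - 10*B = 0 - 10*B = -10*B)
-H(-268, 294) = -(-10)*294 = -1*(-2940) = 2940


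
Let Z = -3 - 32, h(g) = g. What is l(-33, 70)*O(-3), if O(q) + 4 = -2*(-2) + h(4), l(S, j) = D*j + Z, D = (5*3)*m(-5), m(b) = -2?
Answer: -8540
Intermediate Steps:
Z = -35
D = -30 (D = (5*3)*(-2) = 15*(-2) = -30)
l(S, j) = -35 - 30*j (l(S, j) = -30*j - 35 = -35 - 30*j)
O(q) = 4 (O(q) = -4 + (-2*(-2) + 4) = -4 + (4 + 4) = -4 + 8 = 4)
l(-33, 70)*O(-3) = (-35 - 30*70)*4 = (-35 - 2100)*4 = -2135*4 = -8540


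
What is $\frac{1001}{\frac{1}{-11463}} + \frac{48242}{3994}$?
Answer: $- \frac{22914478490}{1997} \approx -1.1474 \cdot 10^{7}$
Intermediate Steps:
$\frac{1001}{\frac{1}{-11463}} + \frac{48242}{3994} = \frac{1001}{- \frac{1}{11463}} + 48242 \cdot \frac{1}{3994} = 1001 \left(-11463\right) + \frac{24121}{1997} = -11474463 + \frac{24121}{1997} = - \frac{22914478490}{1997}$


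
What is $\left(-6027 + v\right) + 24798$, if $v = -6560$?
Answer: $12211$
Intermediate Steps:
$\left(-6027 + v\right) + 24798 = \left(-6027 - 6560\right) + 24798 = -12587 + 24798 = 12211$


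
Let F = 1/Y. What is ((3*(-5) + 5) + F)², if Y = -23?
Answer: 53361/529 ≈ 100.87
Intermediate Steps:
F = -1/23 (F = 1/(-23) = -1/23 ≈ -0.043478)
((3*(-5) + 5) + F)² = ((3*(-5) + 5) - 1/23)² = ((-15 + 5) - 1/23)² = (-10 - 1/23)² = (-231/23)² = 53361/529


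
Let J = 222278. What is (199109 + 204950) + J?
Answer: 626337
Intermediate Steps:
(199109 + 204950) + J = (199109 + 204950) + 222278 = 404059 + 222278 = 626337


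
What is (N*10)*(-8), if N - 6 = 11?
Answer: -1360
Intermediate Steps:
N = 17 (N = 6 + 11 = 17)
(N*10)*(-8) = (17*10)*(-8) = 170*(-8) = -1360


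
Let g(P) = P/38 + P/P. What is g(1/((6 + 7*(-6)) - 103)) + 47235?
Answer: 249500551/5282 ≈ 47236.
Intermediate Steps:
g(P) = 1 + P/38 (g(P) = P*(1/38) + 1 = P/38 + 1 = 1 + P/38)
g(1/((6 + 7*(-6)) - 103)) + 47235 = (1 + 1/(38*((6 + 7*(-6)) - 103))) + 47235 = (1 + 1/(38*((6 - 42) - 103))) + 47235 = (1 + 1/(38*(-36 - 103))) + 47235 = (1 + (1/38)/(-139)) + 47235 = (1 + (1/38)*(-1/139)) + 47235 = (1 - 1/5282) + 47235 = 5281/5282 + 47235 = 249500551/5282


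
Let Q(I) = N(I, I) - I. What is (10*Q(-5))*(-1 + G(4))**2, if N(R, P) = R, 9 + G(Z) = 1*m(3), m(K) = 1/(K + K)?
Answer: 0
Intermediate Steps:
m(K) = 1/(2*K)
G(Z) = -53/6 (G(Z) = -9 + 1*((1/2)/3) = -9 + 1*((1/2)*(1/3)) = -9 + 1*(1/6) = -9 + 1/6 = -53/6)
Q(I) = 0 (Q(I) = I - I = 0)
(10*Q(-5))*(-1 + G(4))**2 = (10*0)*(-1 - 53/6)**2 = 0*(-59/6)**2 = 0*(3481/36) = 0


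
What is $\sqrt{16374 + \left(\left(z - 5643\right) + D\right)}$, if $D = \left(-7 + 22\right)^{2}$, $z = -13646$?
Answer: $i \sqrt{2690} \approx 51.865 i$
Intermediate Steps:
$D = 225$ ($D = 15^{2} = 225$)
$\sqrt{16374 + \left(\left(z - 5643\right) + D\right)} = \sqrt{16374 + \left(\left(-13646 - 5643\right) + 225\right)} = \sqrt{16374 + \left(-19289 + 225\right)} = \sqrt{16374 - 19064} = \sqrt{-2690} = i \sqrt{2690}$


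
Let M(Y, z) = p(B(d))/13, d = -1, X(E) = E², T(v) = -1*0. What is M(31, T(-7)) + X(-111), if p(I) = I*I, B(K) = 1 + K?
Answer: 12321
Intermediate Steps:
T(v) = 0
p(I) = I²
M(Y, z) = 0 (M(Y, z) = (1 - 1)²/13 = 0²*(1/13) = 0*(1/13) = 0)
M(31, T(-7)) + X(-111) = 0 + (-111)² = 0 + 12321 = 12321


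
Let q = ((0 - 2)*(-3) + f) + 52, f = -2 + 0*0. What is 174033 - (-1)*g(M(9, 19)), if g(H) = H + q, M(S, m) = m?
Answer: 174108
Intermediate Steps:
f = -2 (f = -2 + 0 = -2)
q = 56 (q = ((0 - 2)*(-3) - 2) + 52 = (-2*(-3) - 2) + 52 = (6 - 2) + 52 = 4 + 52 = 56)
g(H) = 56 + H (g(H) = H + 56 = 56 + H)
174033 - (-1)*g(M(9, 19)) = 174033 - (-1)*(56 + 19) = 174033 - (-1)*75 = 174033 - 1*(-75) = 174033 + 75 = 174108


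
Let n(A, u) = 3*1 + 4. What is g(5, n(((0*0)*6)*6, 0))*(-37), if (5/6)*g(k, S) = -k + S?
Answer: -444/5 ≈ -88.800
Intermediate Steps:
n(A, u) = 7 (n(A, u) = 3 + 4 = 7)
g(k, S) = -6*k/5 + 6*S/5 (g(k, S) = 6*(-k + S)/5 = 6*(S - k)/5 = -6*k/5 + 6*S/5)
g(5, n(((0*0)*6)*6, 0))*(-37) = (-6/5*5 + (6/5)*7)*(-37) = (-6 + 42/5)*(-37) = (12/5)*(-37) = -444/5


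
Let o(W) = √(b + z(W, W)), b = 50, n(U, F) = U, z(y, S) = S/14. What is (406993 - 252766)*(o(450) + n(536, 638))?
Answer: 82665672 + 771135*√161/7 ≈ 8.4063e+7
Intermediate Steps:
z(y, S) = S/14 (z(y, S) = S*(1/14) = S/14)
o(W) = √(50 + W/14)
(406993 - 252766)*(o(450) + n(536, 638)) = (406993 - 252766)*(√(9800 + 14*450)/14 + 536) = 154227*(√(9800 + 6300)/14 + 536) = 154227*(√16100/14 + 536) = 154227*((10*√161)/14 + 536) = 154227*(5*√161/7 + 536) = 154227*(536 + 5*√161/7) = 82665672 + 771135*√161/7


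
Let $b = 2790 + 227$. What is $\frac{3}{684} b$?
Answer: $\frac{3017}{228} \approx 13.232$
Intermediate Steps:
$b = 3017$
$\frac{3}{684} b = \frac{3}{684} \cdot 3017 = 3 \cdot \frac{1}{684} \cdot 3017 = \frac{1}{228} \cdot 3017 = \frac{3017}{228}$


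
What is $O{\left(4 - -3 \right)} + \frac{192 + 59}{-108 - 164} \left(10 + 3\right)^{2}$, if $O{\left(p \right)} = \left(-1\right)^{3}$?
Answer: $- \frac{42691}{272} \approx -156.95$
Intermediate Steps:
$O{\left(p \right)} = -1$
$O{\left(4 - -3 \right)} + \frac{192 + 59}{-108 - 164} \left(10 + 3\right)^{2} = -1 + \frac{192 + 59}{-108 - 164} \left(10 + 3\right)^{2} = -1 + \frac{251}{-272} \cdot 13^{2} = -1 + 251 \left(- \frac{1}{272}\right) 169 = -1 - \frac{42419}{272} = - \frac{42691}{272}$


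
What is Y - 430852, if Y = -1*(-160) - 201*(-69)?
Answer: -416823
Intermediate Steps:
Y = 14029 (Y = 160 + 13869 = 14029)
Y - 430852 = 14029 - 430852 = -416823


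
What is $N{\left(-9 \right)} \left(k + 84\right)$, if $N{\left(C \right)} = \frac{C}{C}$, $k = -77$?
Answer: $7$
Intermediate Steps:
$N{\left(C \right)} = 1$
$N{\left(-9 \right)} \left(k + 84\right) = 1 \left(-77 + 84\right) = 1 \cdot 7 = 7$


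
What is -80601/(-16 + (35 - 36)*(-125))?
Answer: -80601/109 ≈ -739.46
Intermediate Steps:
-80601/(-16 + (35 - 36)*(-125)) = -80601/(-16 - 1*(-125)) = -80601/(-16 + 125) = -80601/109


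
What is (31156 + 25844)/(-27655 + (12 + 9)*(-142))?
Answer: -57000/30637 ≈ -1.8605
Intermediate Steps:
(31156 + 25844)/(-27655 + (12 + 9)*(-142)) = 57000/(-27655 + 21*(-142)) = 57000/(-27655 - 2982) = 57000/(-30637) = 57000*(-1/30637) = -57000/30637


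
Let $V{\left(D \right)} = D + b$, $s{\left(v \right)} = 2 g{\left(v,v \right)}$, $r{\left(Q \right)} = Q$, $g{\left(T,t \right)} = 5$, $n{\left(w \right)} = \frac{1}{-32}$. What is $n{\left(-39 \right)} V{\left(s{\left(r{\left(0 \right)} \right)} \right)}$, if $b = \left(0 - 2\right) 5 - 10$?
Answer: $\frac{5}{16} \approx 0.3125$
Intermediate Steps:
$n{\left(w \right)} = - \frac{1}{32}$
$s{\left(v \right)} = 10$ ($s{\left(v \right)} = 2 \cdot 5 = 10$)
$b = -20$ ($b = \left(-2\right) 5 - 10 = -10 - 10 = -20$)
$V{\left(D \right)} = -20 + D$ ($V{\left(D \right)} = D - 20 = -20 + D$)
$n{\left(-39 \right)} V{\left(s{\left(r{\left(0 \right)} \right)} \right)} = - \frac{-20 + 10}{32} = \left(- \frac{1}{32}\right) \left(-10\right) = \frac{5}{16}$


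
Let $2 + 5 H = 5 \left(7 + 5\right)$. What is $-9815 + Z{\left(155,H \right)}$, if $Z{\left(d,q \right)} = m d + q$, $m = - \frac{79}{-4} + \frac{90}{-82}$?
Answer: $- \frac{5668063}{820} \approx -6912.3$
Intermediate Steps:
$m = \frac{3059}{164}$ ($m = \left(-79\right) \left(- \frac{1}{4}\right) + 90 \left(- \frac{1}{82}\right) = \frac{79}{4} - \frac{45}{41} = \frac{3059}{164} \approx 18.652$)
$H = \frac{58}{5}$ ($H = - \frac{2}{5} + \frac{5 \left(7 + 5\right)}{5} = - \frac{2}{5} + \frac{5 \cdot 12}{5} = - \frac{2}{5} + \frac{1}{5} \cdot 60 = - \frac{2}{5} + 12 = \frac{58}{5} \approx 11.6$)
$Z{\left(d,q \right)} = q + \frac{3059 d}{164}$ ($Z{\left(d,q \right)} = \frac{3059 d}{164} + q = q + \frac{3059 d}{164}$)
$-9815 + Z{\left(155,H \right)} = -9815 + \left(\frac{58}{5} + \frac{3059}{164} \cdot 155\right) = -9815 + \left(\frac{58}{5} + \frac{474145}{164}\right) = -9815 + \frac{2380237}{820} = - \frac{5668063}{820}$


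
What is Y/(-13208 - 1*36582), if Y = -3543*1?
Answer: 3543/49790 ≈ 0.071159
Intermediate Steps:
Y = -3543
Y/(-13208 - 1*36582) = -3543/(-13208 - 1*36582) = -3543/(-13208 - 36582) = -3543/(-49790) = -3543*(-1/49790) = 3543/49790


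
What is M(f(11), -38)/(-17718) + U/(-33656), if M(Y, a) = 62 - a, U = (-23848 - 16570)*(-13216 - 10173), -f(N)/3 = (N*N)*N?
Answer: -598195617137/21297036 ≈ -28088.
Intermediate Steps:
f(N) = -3*N³ (f(N) = -3*N*N*N = -3*N²*N = -3*N³)
U = 945336602 (U = -40418*(-23389) = 945336602)
M(f(11), -38)/(-17718) + U/(-33656) = (62 - 1*(-38))/(-17718) + 945336602/(-33656) = (62 + 38)*(-1/17718) + 945336602*(-1/33656) = 100*(-1/17718) - 67524043/2404 = -50/8859 - 67524043/2404 = -598195617137/21297036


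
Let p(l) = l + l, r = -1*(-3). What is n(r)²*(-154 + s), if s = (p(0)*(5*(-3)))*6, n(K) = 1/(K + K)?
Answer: -77/18 ≈ -4.2778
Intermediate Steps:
r = 3
n(K) = 1/(2*K)
p(l) = 2*l
s = 0 (s = ((2*0)*(5*(-3)))*6 = (0*(-15))*6 = 0*6 = 0)
n(r)²*(-154 + s) = ((½)/3)²*(-154 + 0) = ((½)*(⅓))²*(-154) = (⅙)²*(-154) = (1/36)*(-154) = -77/18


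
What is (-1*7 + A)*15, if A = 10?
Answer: 45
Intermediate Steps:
(-1*7 + A)*15 = (-1*7 + 10)*15 = (-7 + 10)*15 = 3*15 = 45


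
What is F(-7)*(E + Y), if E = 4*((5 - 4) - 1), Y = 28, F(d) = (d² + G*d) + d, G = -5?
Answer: 2156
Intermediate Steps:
F(d) = d² - 4*d (F(d) = (d² - 5*d) + d = d² - 4*d)
E = 0 (E = 4*(1 - 1) = 4*0 = 0)
F(-7)*(E + Y) = (-7*(-4 - 7))*(0 + 28) = -7*(-11)*28 = 77*28 = 2156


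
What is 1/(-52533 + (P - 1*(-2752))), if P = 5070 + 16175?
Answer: -1/28536 ≈ -3.5043e-5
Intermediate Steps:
P = 21245
1/(-52533 + (P - 1*(-2752))) = 1/(-52533 + (21245 - 1*(-2752))) = 1/(-52533 + (21245 + 2752)) = 1/(-52533 + 23997) = 1/(-28536) = -1/28536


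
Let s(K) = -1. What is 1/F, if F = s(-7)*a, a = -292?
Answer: 1/292 ≈ 0.0034247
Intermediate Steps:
F = 292 (F = -1*(-292) = 292)
1/F = 1/292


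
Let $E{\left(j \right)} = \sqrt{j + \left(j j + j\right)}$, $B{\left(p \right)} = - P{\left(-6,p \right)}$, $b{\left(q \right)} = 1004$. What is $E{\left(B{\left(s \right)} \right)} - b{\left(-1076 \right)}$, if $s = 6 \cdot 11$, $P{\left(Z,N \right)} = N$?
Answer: $-1004 + 8 \sqrt{66} \approx -939.01$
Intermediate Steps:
$s = 66$
$B{\left(p \right)} = - p$
$E{\left(j \right)} = \sqrt{j^{2} + 2 j}$ ($E{\left(j \right)} = \sqrt{j + \left(j^{2} + j\right)} = \sqrt{j + \left(j + j^{2}\right)} = \sqrt{j^{2} + 2 j}$)
$E{\left(B{\left(s \right)} \right)} - b{\left(-1076 \right)} = \sqrt{\left(-1\right) 66 \left(2 - 66\right)} - 1004 = \sqrt{- 66 \left(2 - 66\right)} - 1004 = \sqrt{\left(-66\right) \left(-64\right)} - 1004 = \sqrt{4224} - 1004 = 8 \sqrt{66} - 1004 = -1004 + 8 \sqrt{66}$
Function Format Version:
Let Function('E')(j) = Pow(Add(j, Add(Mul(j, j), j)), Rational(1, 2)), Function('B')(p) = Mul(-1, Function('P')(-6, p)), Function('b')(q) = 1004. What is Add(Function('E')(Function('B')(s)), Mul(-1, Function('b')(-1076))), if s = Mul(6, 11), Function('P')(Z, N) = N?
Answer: Add(-1004, Mul(8, Pow(66, Rational(1, 2)))) ≈ -939.01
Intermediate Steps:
s = 66
Function('B')(p) = Mul(-1, p)
Function('E')(j) = Pow(Add(Pow(j, 2), Mul(2, j)), Rational(1, 2)) (Function('E')(j) = Pow(Add(j, Add(Pow(j, 2), j)), Rational(1, 2)) = Pow(Add(j, Add(j, Pow(j, 2))), Rational(1, 2)) = Pow(Add(Pow(j, 2), Mul(2, j)), Rational(1, 2)))
Add(Function('E')(Function('B')(s)), Mul(-1, Function('b')(-1076))) = Add(Pow(Mul(Mul(-1, 66), Add(2, Mul(-1, 66))), Rational(1, 2)), Mul(-1, 1004)) = Add(Pow(Mul(-66, Add(2, -66)), Rational(1, 2)), -1004) = Add(Pow(Mul(-66, -64), Rational(1, 2)), -1004) = Add(Pow(4224, Rational(1, 2)), -1004) = Add(Mul(8, Pow(66, Rational(1, 2))), -1004) = Add(-1004, Mul(8, Pow(66, Rational(1, 2))))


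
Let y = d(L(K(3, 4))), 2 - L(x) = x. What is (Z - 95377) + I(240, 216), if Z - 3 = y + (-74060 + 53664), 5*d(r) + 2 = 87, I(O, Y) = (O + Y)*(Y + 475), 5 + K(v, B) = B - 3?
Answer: 199343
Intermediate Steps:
K(v, B) = -8 + B (K(v, B) = -5 + (B - 3) = -5 + (-3 + B) = -8 + B)
L(x) = 2 - x
I(O, Y) = (475 + Y)*(O + Y) (I(O, Y) = (O + Y)*(475 + Y) = (475 + Y)*(O + Y))
d(r) = 17 (d(r) = -⅖ + (⅕)*87 = -⅖ + 87/5 = 17)
y = 17
Z = -20376 (Z = 3 + (17 + (-74060 + 53664)) = 3 + (17 - 20396) = 3 - 20379 = -20376)
(Z - 95377) + I(240, 216) = (-20376 - 95377) + (216² + 475*240 + 475*216 + 240*216) = -115753 + (46656 + 114000 + 102600 + 51840) = -115753 + 315096 = 199343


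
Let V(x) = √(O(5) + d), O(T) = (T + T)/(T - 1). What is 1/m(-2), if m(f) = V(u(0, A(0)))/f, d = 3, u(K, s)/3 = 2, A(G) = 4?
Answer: -2*√22/11 ≈ -0.85280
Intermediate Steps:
O(T) = 2*T/(-1 + T) (O(T) = (2*T)/(-1 + T) = 2*T/(-1 + T))
u(K, s) = 6 (u(K, s) = 3*2 = 6)
V(x) = √22/2 (V(x) = √(2*5/(-1 + 5) + 3) = √(2*5/4 + 3) = √(2*5*(¼) + 3) = √(5/2 + 3) = √(11/2) = √22/2)
m(f) = √22/(2*f) (m(f) = (√22/2)/f = √22/(2*f))
1/m(-2) = 1/((½)*√22/(-2)) = 1/((½)*√22*(-½)) = 1/(-√22/4) = -2*√22/11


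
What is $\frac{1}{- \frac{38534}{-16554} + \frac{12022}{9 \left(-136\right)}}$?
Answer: $- \frac{1688508}{12653881} \approx -0.13344$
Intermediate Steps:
$\frac{1}{- \frac{38534}{-16554} + \frac{12022}{9 \left(-136\right)}} = \frac{1}{\left(-38534\right) \left(- \frac{1}{16554}\right) + \frac{12022}{-1224}} = \frac{1}{\frac{19267}{8277} + 12022 \left(- \frac{1}{1224}\right)} = \frac{1}{\frac{19267}{8277} - \frac{6011}{612}} = \frac{1}{- \frac{12653881}{1688508}} = - \frac{1688508}{12653881}$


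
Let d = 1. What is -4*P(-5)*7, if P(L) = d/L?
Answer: 28/5 ≈ 5.6000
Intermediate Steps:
P(L) = 1/L
-4*P(-5)*7 = -4/(-5)*7 = -4*(-⅕)*7 = (⅘)*7 = 28/5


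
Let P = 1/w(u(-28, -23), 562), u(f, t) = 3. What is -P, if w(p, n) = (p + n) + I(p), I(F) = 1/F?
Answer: -3/1696 ≈ -0.0017689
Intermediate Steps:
w(p, n) = n + p + 1/p (w(p, n) = (p + n) + 1/p = (n + p) + 1/p = n + p + 1/p)
P = 3/1696 (P = 1/(562 + 3 + 1/3) = 1/(562 + 3 + ⅓) = 1/(1696/3) = 3/1696 ≈ 0.0017689)
-P = -1*3/1696 = -3/1696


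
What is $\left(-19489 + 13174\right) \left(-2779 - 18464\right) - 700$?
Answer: $134148845$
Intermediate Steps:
$\left(-19489 + 13174\right) \left(-2779 - 18464\right) - 700 = \left(-6315\right) \left(-21243\right) - 700 = 134149545 - 700 = 134148845$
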